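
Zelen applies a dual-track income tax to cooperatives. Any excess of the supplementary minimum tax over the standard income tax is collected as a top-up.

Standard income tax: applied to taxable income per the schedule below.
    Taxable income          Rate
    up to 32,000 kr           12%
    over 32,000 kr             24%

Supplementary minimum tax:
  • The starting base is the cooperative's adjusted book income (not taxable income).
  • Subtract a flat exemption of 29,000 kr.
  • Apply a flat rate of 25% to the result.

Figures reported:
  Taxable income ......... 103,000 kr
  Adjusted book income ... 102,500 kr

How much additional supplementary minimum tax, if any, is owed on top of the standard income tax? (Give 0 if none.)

Standard income tax:
  32,000 kr × 12% = 3,840 kr
  71,000 kr × 24% = 17,040 kr
  → 20,880 kr

Supplementary minimum tax:
  Base (adjusted book income): 102,500 kr
  Less exemption 29,000 kr → base 73,500 kr
  73,500 kr × 25% = 18,375 kr

18,375 kr ≤ 20,880 kr, so no add-on is due.

0 kr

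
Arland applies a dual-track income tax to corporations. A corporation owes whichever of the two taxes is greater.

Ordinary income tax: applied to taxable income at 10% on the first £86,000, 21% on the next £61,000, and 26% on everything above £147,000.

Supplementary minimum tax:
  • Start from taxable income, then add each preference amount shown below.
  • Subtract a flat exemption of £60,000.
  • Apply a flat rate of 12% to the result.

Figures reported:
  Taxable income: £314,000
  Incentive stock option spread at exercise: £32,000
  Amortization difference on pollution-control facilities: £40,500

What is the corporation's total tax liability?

£64,830

Ordinary income tax:
  £86,000 × 10% = £8,600
  £61,000 × 21% = £12,810
  £167,000 × 26% = £43,420
  → £64,830

Supplementary minimum tax:
  Adjusted income: £314,000 + £32,000 + £40,500 = £386,500
  Less exemption £60,000 → base £326,500
  £326,500 × 12% = £39,180

£64,830 > £39,180, so the ordinary income tax governs.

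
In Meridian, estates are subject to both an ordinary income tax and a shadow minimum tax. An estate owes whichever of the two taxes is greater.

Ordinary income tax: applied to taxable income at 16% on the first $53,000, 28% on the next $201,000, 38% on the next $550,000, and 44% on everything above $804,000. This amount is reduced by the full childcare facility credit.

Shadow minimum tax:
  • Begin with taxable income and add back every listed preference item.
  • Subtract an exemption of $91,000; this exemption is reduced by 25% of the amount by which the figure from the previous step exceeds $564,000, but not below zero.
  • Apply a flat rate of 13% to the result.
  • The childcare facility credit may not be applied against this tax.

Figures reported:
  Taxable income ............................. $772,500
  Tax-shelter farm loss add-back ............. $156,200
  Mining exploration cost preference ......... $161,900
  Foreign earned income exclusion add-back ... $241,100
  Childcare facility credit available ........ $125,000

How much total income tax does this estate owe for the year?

Ordinary income tax:
  $53,000 × 16% = $8,480
  $201,000 × 28% = $56,280
  $518,500 × 38% = $197,030
  → $261,790
  Less childcare facility credit $125,000 → $136,790

Shadow minimum tax:
  Adjusted income: $772,500 + $156,200 + $161,900 + $241,100 = $1,331,700
  Exemption: 25% × ($1,331,700 − $564,000) = $191,925 ≥ $91,000, so the exemption is fully phased out
  Base: $1,331,700 − $0 = $1,331,700
  $1,331,700 × 13% = $173,121

$173,121 > $136,790, so the shadow minimum tax is the binding amount.

$173,121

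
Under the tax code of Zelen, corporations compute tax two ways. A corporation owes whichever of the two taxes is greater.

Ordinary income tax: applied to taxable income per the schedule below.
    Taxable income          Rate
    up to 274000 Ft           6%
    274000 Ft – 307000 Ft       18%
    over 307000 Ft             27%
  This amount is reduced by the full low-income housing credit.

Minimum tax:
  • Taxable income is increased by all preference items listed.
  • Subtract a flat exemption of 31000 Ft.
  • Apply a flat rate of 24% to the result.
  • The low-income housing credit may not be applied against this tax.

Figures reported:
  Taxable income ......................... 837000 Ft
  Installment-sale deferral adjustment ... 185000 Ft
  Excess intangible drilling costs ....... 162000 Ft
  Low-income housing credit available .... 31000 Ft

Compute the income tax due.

276720 Ft

Minimum tax:
  Adjusted income: 837000 Ft + 185000 Ft + 162000 Ft = 1184000 Ft
  Less exemption 31000 Ft → base 1153000 Ft
  1153000 Ft × 24% = 276720 Ft

Ordinary income tax:
  274000 Ft × 6% = 16440 Ft
  33000 Ft × 18% = 5940 Ft
  530000 Ft × 27% = 143100 Ft
  → 165480 Ft
  Less low-income housing credit 31000 Ft → 134480 Ft

276720 Ft > 134480 Ft, so the minimum tax is the binding amount.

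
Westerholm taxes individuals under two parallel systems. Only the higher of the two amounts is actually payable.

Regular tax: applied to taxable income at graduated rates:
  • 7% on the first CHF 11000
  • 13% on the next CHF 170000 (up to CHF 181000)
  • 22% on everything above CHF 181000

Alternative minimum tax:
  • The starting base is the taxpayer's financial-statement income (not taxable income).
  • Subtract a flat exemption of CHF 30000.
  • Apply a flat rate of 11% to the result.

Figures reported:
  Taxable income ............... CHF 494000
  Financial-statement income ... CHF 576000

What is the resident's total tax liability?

Alternative minimum tax:
  Base (financial-statement income): CHF 576000
  Less exemption CHF 30000 → base CHF 546000
  CHF 546000 × 11% = CHF 60060

Regular tax:
  CHF 11000 × 7% = CHF 770
  CHF 170000 × 13% = CHF 22100
  CHF 313000 × 22% = CHF 68860
  → CHF 91730

CHF 91730 > CHF 60060, so the regular tax governs.

CHF 91730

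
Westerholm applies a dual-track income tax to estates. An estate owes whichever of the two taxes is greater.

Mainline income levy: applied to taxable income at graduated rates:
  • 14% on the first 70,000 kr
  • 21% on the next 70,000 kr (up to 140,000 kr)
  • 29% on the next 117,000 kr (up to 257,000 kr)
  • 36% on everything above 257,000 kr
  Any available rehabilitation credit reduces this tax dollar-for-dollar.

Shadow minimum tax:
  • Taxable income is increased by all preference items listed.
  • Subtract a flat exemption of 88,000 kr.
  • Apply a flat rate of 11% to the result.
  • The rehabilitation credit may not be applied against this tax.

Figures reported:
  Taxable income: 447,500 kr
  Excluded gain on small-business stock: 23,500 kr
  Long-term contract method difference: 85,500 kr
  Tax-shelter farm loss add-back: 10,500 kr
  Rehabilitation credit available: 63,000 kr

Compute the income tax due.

Mainline income levy:
  70,000 kr × 14% = 9,800 kr
  70,000 kr × 21% = 14,700 kr
  117,000 kr × 29% = 33,930 kr
  190,500 kr × 36% = 68,580 kr
  → 127,010 kr
  Less rehabilitation credit 63,000 kr → 64,010 kr

Shadow minimum tax:
  Adjusted income: 447,500 kr + 23,500 kr + 85,500 kr + 10,500 kr = 567,000 kr
  Less exemption 88,000 kr → base 479,000 kr
  479,000 kr × 11% = 52,690 kr

64,010 kr > 52,690 kr, so the mainline income levy governs.

64,010 kr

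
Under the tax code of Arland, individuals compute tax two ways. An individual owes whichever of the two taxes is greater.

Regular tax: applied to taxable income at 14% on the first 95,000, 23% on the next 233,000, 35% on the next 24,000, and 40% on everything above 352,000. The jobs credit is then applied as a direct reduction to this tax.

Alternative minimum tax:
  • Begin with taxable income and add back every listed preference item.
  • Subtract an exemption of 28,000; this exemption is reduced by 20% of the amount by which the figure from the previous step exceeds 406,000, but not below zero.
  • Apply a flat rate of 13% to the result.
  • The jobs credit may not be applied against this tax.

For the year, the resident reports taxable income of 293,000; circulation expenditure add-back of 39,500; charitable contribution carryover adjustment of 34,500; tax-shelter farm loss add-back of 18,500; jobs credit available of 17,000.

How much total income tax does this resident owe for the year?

Regular tax:
  95,000 × 14% = 13,300
  198,000 × 23% = 45,540
  → 58,840
  Less jobs credit 17,000 → 41,840

Alternative minimum tax:
  Adjusted income: 293,000 + 39,500 + 34,500 + 18,500 = 385,500
  Exemption: 385,500 ≤ 406,000, so full 28,000 applies
  Base: 385,500 − 28,000 = 357,500
  357,500 × 13% = 46,475

46,475 > 41,840, so the alternative minimum tax is the binding amount.

46,475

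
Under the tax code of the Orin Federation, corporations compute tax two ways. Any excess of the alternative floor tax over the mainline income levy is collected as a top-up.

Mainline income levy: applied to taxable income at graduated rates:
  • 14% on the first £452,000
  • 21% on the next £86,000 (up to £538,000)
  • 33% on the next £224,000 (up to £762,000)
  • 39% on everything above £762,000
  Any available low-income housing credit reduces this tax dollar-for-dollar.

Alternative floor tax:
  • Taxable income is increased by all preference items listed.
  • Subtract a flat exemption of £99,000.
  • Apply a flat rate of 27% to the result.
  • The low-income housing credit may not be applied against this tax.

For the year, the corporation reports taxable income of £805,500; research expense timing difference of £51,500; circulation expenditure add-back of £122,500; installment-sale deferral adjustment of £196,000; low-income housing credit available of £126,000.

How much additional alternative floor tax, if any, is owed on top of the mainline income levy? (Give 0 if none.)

Mainline income levy:
  £452,000 × 14% = £63,280
  £86,000 × 21% = £18,060
  £224,000 × 33% = £73,920
  £43,500 × 39% = £16,965
  → £172,225
  Less low-income housing credit £126,000 → £46,225

Alternative floor tax:
  Adjusted income: £805,500 + £51,500 + £122,500 + £196,000 = £1,175,500
  Less exemption £99,000 → base £1,076,500
  £1,076,500 × 27% = £290,655

Excess of alternative floor tax over mainline income levy: £290,655 − £46,225 = £244,430.

£244,430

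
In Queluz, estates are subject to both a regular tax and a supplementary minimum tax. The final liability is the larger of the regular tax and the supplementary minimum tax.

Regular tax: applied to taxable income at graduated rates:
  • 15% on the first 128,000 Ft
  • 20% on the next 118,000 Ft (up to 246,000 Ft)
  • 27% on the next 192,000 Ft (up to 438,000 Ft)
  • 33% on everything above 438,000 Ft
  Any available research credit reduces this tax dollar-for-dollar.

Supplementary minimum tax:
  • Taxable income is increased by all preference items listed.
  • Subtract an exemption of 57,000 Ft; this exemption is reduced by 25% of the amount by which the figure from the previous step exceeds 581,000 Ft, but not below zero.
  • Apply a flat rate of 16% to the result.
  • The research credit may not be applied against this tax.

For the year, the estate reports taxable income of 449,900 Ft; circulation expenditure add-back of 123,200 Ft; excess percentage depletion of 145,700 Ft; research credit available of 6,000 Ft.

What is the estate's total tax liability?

111,400 Ft

Supplementary minimum tax:
  Adjusted income: 449,900 Ft + 123,200 Ft + 145,700 Ft = 718,800 Ft
  Exemption: 57,000 Ft − 25% × (718,800 Ft − 581,000 Ft) = 57,000 Ft − 34,450 Ft = 22,550 Ft
  Base: 718,800 Ft − 22,550 Ft = 696,250 Ft
  696,250 Ft × 16% = 111,400 Ft

Regular tax:
  128,000 Ft × 15% = 19,200 Ft
  118,000 Ft × 20% = 23,600 Ft
  192,000 Ft × 27% = 51,840 Ft
  11,900 Ft × 33% = 3,927 Ft
  → 98,567 Ft
  Less research credit 6,000 Ft → 92,567 Ft

111,400 Ft > 92,567 Ft, so the supplementary minimum tax is the binding amount.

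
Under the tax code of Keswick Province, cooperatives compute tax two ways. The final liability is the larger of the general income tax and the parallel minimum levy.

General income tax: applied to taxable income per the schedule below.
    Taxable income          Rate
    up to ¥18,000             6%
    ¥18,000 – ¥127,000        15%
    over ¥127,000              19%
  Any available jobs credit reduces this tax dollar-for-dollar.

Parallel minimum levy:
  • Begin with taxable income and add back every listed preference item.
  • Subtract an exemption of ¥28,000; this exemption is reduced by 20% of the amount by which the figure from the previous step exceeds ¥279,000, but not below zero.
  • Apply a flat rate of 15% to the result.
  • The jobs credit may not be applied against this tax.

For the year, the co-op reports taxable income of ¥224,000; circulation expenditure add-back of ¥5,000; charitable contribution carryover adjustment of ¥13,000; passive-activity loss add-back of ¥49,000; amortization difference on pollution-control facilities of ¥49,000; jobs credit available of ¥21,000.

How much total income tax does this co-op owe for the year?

¥48,630

Parallel minimum levy:
  Adjusted income: ¥224,000 + ¥5,000 + ¥13,000 + ¥49,000 + ¥49,000 = ¥340,000
  Exemption: ¥28,000 − 20% × (¥340,000 − ¥279,000) = ¥28,000 − ¥12,200 = ¥15,800
  Base: ¥340,000 − ¥15,800 = ¥324,200
  ¥324,200 × 15% = ¥48,630

General income tax:
  ¥18,000 × 6% = ¥1,080
  ¥109,000 × 15% = ¥16,350
  ¥97,000 × 19% = ¥18,430
  → ¥35,860
  Less jobs credit ¥21,000 → ¥14,860

¥48,630 > ¥14,860, so the parallel minimum levy is the binding amount.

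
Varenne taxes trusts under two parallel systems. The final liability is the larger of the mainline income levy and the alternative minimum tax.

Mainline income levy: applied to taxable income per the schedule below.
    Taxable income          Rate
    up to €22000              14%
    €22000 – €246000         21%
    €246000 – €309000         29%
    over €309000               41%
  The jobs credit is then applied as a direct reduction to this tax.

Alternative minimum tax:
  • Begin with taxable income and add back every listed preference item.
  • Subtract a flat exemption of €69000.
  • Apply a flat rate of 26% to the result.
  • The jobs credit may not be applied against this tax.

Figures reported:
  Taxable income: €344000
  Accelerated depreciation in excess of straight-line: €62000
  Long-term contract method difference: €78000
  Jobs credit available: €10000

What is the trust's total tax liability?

€107900

Alternative minimum tax:
  Adjusted income: €344000 + €62000 + €78000 = €484000
  Less exemption €69000 → base €415000
  €415000 × 26% = €107900

Mainline income levy:
  €22000 × 14% = €3080
  €224000 × 21% = €47040
  €63000 × 29% = €18270
  €35000 × 41% = €14350
  → €82740
  Less jobs credit €10000 → €72740

€107900 > €72740, so the alternative minimum tax is the binding amount.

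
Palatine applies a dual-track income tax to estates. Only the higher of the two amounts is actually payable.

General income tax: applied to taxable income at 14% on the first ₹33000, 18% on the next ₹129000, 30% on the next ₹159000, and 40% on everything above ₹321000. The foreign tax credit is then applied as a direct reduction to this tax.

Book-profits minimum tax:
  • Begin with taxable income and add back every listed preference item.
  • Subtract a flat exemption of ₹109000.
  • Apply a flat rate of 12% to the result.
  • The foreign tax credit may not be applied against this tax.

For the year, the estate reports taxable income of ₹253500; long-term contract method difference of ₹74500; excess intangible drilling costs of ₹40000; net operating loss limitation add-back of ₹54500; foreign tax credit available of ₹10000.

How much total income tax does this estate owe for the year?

₹45290

Book-profits minimum tax:
  Adjusted income: ₹253500 + ₹74500 + ₹40000 + ₹54500 = ₹422500
  Less exemption ₹109000 → base ₹313500
  ₹313500 × 12% = ₹37620

General income tax:
  ₹33000 × 14% = ₹4620
  ₹129000 × 18% = ₹23220
  ₹91500 × 30% = ₹27450
  → ₹55290
  Less foreign tax credit ₹10000 → ₹45290

₹45290 > ₹37620, so the general income tax governs.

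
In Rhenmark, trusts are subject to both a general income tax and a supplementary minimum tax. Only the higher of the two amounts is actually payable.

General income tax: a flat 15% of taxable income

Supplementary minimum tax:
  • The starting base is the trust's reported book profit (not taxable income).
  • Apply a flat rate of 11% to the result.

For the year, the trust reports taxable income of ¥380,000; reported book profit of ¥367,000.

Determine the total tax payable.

General income tax:
  ¥380,000 × 15% = ¥57,000

Supplementary minimum tax:
  Base (reported book profit): ¥367,000
  ¥367,000 × 11% = ¥40,370

¥57,000 > ¥40,370, so the general income tax governs.

¥57,000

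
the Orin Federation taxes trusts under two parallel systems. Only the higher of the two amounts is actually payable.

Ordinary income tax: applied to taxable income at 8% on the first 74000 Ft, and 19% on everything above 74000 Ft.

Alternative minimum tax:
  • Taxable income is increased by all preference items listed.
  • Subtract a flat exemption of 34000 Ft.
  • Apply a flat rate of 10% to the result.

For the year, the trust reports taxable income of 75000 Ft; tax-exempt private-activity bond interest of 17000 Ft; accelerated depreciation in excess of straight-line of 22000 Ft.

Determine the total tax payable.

8000 Ft

Ordinary income tax:
  74000 Ft × 8% = 5920 Ft
  1000 Ft × 19% = 190 Ft
  → 6110 Ft

Alternative minimum tax:
  Adjusted income: 75000 Ft + 17000 Ft + 22000 Ft = 114000 Ft
  Less exemption 34000 Ft → base 80000 Ft
  80000 Ft × 10% = 8000 Ft

8000 Ft > 6110 Ft, so the alternative minimum tax is the binding amount.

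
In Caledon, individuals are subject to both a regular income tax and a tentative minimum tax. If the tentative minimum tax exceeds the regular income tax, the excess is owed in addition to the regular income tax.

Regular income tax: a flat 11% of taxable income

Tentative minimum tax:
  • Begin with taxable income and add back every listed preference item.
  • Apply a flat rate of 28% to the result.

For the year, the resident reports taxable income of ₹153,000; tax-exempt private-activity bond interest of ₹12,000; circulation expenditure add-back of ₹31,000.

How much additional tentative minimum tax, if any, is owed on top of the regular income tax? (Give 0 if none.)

Regular income tax:
  ₹153,000 × 11% = ₹16,830

Tentative minimum tax:
  Adjusted income: ₹153,000 + ₹12,000 + ₹31,000 = ₹196,000
  ₹196,000 × 28% = ₹54,880

Excess of tentative minimum tax over regular income tax: ₹54,880 − ₹16,830 = ₹38,050.

₹38,050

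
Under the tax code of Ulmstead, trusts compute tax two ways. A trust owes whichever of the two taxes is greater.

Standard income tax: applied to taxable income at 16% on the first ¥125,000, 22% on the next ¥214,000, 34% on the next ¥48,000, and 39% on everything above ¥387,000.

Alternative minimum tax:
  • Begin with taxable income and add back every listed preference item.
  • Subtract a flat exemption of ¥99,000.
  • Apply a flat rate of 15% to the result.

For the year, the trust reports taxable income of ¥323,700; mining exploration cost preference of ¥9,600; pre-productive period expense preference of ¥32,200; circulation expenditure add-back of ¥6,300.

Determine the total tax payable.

¥63,714

Standard income tax:
  ¥125,000 × 16% = ¥20,000
  ¥198,700 × 22% = ¥43,714
  → ¥63,714

Alternative minimum tax:
  Adjusted income: ¥323,700 + ¥9,600 + ¥32,200 + ¥6,300 = ¥371,800
  Less exemption ¥99,000 → base ¥272,800
  ¥272,800 × 15% = ¥40,920

¥63,714 > ¥40,920, so the standard income tax governs.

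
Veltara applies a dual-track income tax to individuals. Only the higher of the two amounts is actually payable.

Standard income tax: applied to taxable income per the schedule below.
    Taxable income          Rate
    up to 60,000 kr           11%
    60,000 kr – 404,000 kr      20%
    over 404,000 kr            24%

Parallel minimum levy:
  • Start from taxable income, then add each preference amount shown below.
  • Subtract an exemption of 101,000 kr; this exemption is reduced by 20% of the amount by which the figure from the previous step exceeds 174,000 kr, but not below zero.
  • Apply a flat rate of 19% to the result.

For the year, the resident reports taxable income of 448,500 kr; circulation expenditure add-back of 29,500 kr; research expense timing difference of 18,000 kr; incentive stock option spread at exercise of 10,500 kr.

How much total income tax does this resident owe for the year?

89,680 kr

Parallel minimum levy:
  Adjusted income: 448,500 kr + 29,500 kr + 18,000 kr + 10,500 kr = 506,500 kr
  Exemption: 101,000 kr − 20% × (506,500 kr − 174,000 kr) = 101,000 kr − 66,500 kr = 34,500 kr
  Base: 506,500 kr − 34,500 kr = 472,000 kr
  472,000 kr × 19% = 89,680 kr

Standard income tax:
  60,000 kr × 11% = 6,600 kr
  344,000 kr × 20% = 68,800 kr
  44,500 kr × 24% = 10,680 kr
  → 86,080 kr

89,680 kr > 86,080 kr, so the parallel minimum levy is the binding amount.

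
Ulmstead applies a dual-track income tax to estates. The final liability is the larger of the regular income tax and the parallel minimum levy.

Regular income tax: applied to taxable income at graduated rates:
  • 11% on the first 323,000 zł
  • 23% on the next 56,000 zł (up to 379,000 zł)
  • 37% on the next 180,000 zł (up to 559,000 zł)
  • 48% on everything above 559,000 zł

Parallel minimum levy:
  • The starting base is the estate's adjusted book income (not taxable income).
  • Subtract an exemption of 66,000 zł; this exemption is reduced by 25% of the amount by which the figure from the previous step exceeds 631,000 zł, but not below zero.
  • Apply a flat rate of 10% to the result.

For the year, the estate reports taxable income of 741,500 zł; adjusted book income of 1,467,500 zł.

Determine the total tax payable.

202,610 zł

Parallel minimum levy:
  Base (adjusted book income): 1,467,500 zł
  Exemption: 25% × (1,467,500 zł − 631,000 zł) = 209,125 zł ≥ 66,000 zł, so the exemption is fully phased out
  Base: 1,467,500 zł − 0 zł = 1,467,500 zł
  1,467,500 zł × 10% = 146,750 zł

Regular income tax:
  323,000 zł × 11% = 35,530 zł
  56,000 zł × 23% = 12,880 zł
  180,000 zł × 37% = 66,600 zł
  182,500 zł × 48% = 87,600 zł
  → 202,610 zł

202,610 zł > 146,750 zł, so the regular income tax governs.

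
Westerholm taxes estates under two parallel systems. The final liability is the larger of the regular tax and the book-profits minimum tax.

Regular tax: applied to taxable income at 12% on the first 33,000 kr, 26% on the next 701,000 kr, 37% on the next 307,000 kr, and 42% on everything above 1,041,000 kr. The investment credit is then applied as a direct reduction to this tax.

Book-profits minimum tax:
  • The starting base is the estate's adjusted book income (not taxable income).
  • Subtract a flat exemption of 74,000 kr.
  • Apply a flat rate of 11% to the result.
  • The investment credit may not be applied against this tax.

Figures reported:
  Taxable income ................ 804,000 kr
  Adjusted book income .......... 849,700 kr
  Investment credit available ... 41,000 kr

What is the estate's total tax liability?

Book-profits minimum tax:
  Base (adjusted book income): 849,700 kr
  Less exemption 74,000 kr → base 775,700 kr
  775,700 kr × 11% = 85,327 kr

Regular tax:
  33,000 kr × 12% = 3,960 kr
  701,000 kr × 26% = 182,260 kr
  70,000 kr × 37% = 25,900 kr
  → 212,120 kr
  Less investment credit 41,000 kr → 171,120 kr

171,120 kr > 85,327 kr, so the regular tax governs.

171,120 kr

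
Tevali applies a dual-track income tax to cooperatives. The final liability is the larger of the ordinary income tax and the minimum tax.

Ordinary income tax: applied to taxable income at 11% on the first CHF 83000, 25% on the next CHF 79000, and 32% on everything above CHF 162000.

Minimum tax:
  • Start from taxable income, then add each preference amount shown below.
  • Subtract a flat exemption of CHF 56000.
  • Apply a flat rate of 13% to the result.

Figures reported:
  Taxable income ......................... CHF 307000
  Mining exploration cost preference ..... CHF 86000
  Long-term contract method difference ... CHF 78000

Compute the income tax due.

CHF 75280

Minimum tax:
  Adjusted income: CHF 307000 + CHF 86000 + CHF 78000 = CHF 471000
  Less exemption CHF 56000 → base CHF 415000
  CHF 415000 × 13% = CHF 53950

Ordinary income tax:
  CHF 83000 × 11% = CHF 9130
  CHF 79000 × 25% = CHF 19750
  CHF 145000 × 32% = CHF 46400
  → CHF 75280

CHF 75280 > CHF 53950, so the ordinary income tax governs.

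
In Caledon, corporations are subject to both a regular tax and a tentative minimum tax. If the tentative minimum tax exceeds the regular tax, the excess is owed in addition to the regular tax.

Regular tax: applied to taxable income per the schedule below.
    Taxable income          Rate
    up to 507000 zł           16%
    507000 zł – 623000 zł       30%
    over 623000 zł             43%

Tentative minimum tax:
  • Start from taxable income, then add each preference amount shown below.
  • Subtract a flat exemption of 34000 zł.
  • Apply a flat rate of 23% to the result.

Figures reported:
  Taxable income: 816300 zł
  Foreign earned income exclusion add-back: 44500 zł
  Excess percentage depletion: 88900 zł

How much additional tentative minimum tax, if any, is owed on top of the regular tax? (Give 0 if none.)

11572 zł

Regular tax:
  507000 zł × 16% = 81120 zł
  116000 zł × 30% = 34800 zł
  193300 zł × 43% = 83119 zł
  → 199039 zł

Tentative minimum tax:
  Adjusted income: 816300 zł + 44500 zł + 88900 zł = 949700 zł
  Less exemption 34000 zł → base 915700 zł
  915700 zł × 23% = 210611 zł

Excess of tentative minimum tax over regular tax: 210611 zł − 199039 zł = 11572 zł.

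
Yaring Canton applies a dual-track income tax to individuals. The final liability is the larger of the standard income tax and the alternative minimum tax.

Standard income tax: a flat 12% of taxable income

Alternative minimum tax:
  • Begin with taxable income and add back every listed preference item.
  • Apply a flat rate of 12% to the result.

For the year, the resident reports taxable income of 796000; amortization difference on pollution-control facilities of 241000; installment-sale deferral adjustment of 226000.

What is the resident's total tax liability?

Standard income tax:
  796000 × 12% = 95520

Alternative minimum tax:
  Adjusted income: 796000 + 241000 + 226000 = 1263000
  1263000 × 12% = 151560

151560 > 95520, so the alternative minimum tax is the binding amount.

151560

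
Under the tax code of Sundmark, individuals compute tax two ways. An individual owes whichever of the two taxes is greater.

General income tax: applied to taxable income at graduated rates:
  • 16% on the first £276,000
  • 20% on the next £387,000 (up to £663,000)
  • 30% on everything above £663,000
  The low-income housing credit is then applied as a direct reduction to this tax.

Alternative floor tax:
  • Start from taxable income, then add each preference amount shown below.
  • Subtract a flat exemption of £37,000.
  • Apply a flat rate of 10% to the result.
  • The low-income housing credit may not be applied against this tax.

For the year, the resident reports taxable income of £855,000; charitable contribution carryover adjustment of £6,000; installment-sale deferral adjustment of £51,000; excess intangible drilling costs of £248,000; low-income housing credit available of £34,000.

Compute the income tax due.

£145,160

General income tax:
  £276,000 × 16% = £44,160
  £387,000 × 20% = £77,400
  £192,000 × 30% = £57,600
  → £179,160
  Less low-income housing credit £34,000 → £145,160

Alternative floor tax:
  Adjusted income: £855,000 + £6,000 + £51,000 + £248,000 = £1,160,000
  Less exemption £37,000 → base £1,123,000
  £1,123,000 × 10% = £112,300

£145,160 > £112,300, so the general income tax governs.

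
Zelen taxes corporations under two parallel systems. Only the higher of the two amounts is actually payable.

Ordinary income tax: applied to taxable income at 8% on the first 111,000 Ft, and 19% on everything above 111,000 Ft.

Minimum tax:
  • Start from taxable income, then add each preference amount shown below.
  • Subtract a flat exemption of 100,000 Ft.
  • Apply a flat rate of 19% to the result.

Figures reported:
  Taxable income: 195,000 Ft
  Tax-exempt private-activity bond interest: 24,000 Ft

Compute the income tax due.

24,840 Ft

Ordinary income tax:
  111,000 Ft × 8% = 8,880 Ft
  84,000 Ft × 19% = 15,960 Ft
  → 24,840 Ft

Minimum tax:
  Adjusted income: 195,000 Ft + 24,000 Ft = 219,000 Ft
  Less exemption 100,000 Ft → base 119,000 Ft
  119,000 Ft × 19% = 22,610 Ft

24,840 Ft > 22,610 Ft, so the ordinary income tax governs.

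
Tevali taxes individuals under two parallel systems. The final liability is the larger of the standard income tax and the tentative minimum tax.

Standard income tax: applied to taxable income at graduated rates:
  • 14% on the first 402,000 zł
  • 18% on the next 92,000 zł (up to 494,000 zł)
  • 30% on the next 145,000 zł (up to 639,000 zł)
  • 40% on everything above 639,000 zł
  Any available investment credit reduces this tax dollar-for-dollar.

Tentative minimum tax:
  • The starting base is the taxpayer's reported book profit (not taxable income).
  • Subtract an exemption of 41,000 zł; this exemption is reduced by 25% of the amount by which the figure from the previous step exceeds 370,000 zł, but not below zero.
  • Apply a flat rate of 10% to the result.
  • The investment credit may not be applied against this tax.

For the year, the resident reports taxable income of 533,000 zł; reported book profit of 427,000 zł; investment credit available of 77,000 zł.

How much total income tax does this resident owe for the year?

40,025 zł

Standard income tax:
  402,000 zł × 14% = 56,280 zł
  92,000 zł × 18% = 16,560 zł
  39,000 zł × 30% = 11,700 zł
  → 84,540 zł
  Less investment credit 77,000 zł → 7,540 zł

Tentative minimum tax:
  Base (reported book profit): 427,000 zł
  Exemption: 41,000 zł − 25% × (427,000 zł − 370,000 zł) = 41,000 zł − 14,250 zł = 26,750 zł
  Base: 427,000 zł − 26,750 zł = 400,250 zł
  400,250 zł × 10% = 40,025 zł

40,025 zł > 7,540 zł, so the tentative minimum tax is the binding amount.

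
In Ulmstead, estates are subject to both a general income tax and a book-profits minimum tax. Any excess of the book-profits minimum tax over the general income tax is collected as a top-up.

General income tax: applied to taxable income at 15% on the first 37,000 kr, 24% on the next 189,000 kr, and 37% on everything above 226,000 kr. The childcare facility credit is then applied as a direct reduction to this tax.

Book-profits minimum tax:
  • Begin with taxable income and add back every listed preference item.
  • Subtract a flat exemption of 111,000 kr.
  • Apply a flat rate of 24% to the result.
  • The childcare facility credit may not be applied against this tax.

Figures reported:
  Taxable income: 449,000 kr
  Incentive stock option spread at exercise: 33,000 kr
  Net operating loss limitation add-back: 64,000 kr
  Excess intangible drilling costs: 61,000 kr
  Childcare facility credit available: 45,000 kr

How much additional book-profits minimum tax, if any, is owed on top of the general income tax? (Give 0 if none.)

General income tax:
  37,000 kr × 15% = 5,550 kr
  189,000 kr × 24% = 45,360 kr
  223,000 kr × 37% = 82,510 kr
  → 133,420 kr
  Less childcare facility credit 45,000 kr → 88,420 kr

Book-profits minimum tax:
  Adjusted income: 449,000 kr + 33,000 kr + 64,000 kr + 61,000 kr = 607,000 kr
  Less exemption 111,000 kr → base 496,000 kr
  496,000 kr × 24% = 119,040 kr

Excess of book-profits minimum tax over general income tax: 119,040 kr − 88,420 kr = 30,620 kr.

30,620 kr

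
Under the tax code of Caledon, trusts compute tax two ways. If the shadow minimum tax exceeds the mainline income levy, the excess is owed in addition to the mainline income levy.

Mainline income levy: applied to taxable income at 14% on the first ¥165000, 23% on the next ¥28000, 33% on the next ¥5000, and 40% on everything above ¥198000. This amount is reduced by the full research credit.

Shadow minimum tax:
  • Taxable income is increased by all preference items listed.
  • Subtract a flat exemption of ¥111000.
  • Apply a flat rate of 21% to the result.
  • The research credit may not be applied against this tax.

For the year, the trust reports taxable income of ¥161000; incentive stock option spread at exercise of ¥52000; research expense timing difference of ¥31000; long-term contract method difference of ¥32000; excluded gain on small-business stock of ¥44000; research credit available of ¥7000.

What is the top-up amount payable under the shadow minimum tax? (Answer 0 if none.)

¥28350

Mainline income levy:
  ¥161000 × 14% = ¥22540
  Less research credit ¥7000 → ¥15540

Shadow minimum tax:
  Adjusted income: ¥161000 + ¥52000 + ¥31000 + ¥32000 + ¥44000 = ¥320000
  Less exemption ¥111000 → base ¥209000
  ¥209000 × 21% = ¥43890

Excess of shadow minimum tax over mainline income levy: ¥43890 − ¥15540 = ¥28350.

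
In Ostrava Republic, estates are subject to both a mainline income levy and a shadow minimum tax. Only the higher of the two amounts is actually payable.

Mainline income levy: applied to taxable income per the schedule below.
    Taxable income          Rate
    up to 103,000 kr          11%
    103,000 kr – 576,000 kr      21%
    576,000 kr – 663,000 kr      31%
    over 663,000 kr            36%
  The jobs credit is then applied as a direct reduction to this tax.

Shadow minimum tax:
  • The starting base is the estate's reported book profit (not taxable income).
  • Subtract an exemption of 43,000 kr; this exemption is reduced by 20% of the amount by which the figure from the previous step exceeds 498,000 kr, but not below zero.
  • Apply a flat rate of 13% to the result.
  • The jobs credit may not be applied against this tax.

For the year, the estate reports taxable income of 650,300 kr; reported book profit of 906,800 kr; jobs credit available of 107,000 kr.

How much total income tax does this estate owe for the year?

Shadow minimum tax:
  Base (reported book profit): 906,800 kr
  Exemption: 20% × (906,800 kr − 498,000 kr) = 81,760 kr ≥ 43,000 kr, so the exemption is fully phased out
  Base: 906,800 kr − 0 kr = 906,800 kr
  906,800 kr × 13% = 117,884 kr

Mainline income levy:
  103,000 kr × 11% = 11,330 kr
  473,000 kr × 21% = 99,330 kr
  74,300 kr × 31% = 23,033 kr
  → 133,693 kr
  Less jobs credit 107,000 kr → 26,693 kr

117,884 kr > 26,693 kr, so the shadow minimum tax is the binding amount.

117,884 kr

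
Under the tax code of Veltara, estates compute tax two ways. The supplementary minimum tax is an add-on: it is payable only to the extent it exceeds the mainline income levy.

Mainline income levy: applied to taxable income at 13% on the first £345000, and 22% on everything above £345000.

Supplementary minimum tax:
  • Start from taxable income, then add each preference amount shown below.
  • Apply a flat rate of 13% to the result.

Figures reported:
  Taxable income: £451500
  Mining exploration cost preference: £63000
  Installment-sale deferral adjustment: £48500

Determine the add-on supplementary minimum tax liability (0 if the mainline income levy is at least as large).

£4910

Supplementary minimum tax:
  Adjusted income: £451500 + £63000 + £48500 = £563000
  £563000 × 13% = £73190

Mainline income levy:
  £345000 × 13% = £44850
  £106500 × 22% = £23430
  → £68280

Excess of supplementary minimum tax over mainline income levy: £73190 − £68280 = £4910.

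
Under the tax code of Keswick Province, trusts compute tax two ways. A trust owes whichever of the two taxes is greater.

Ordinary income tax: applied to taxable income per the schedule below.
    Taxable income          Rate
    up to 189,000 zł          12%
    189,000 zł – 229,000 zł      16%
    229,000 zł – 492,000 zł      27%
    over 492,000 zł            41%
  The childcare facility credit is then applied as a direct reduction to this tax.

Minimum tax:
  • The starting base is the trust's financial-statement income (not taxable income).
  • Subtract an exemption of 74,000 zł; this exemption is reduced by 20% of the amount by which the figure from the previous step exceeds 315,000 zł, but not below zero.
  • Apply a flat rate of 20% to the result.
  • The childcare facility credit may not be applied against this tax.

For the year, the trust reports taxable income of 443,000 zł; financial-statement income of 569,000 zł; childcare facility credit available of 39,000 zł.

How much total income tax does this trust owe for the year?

Ordinary income tax:
  189,000 zł × 12% = 22,680 zł
  40,000 zł × 16% = 6,400 zł
  214,000 zł × 27% = 57,780 zł
  → 86,860 zł
  Less childcare facility credit 39,000 zł → 47,860 zł

Minimum tax:
  Base (financial-statement income): 569,000 zł
  Exemption: 74,000 zł − 20% × (569,000 zł − 315,000 zł) = 74,000 zł − 50,800 zł = 23,200 zł
  Base: 569,000 zł − 23,200 zł = 545,800 zł
  545,800 zł × 20% = 109,160 zł

109,160 zł > 47,860 zł, so the minimum tax is the binding amount.

109,160 zł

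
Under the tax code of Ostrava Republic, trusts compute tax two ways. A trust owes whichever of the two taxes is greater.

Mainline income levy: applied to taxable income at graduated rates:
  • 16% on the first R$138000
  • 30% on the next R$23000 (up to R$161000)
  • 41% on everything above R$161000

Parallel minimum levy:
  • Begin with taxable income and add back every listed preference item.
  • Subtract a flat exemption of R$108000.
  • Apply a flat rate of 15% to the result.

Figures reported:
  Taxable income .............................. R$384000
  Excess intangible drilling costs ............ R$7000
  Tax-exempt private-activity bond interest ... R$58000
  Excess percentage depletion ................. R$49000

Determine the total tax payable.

Mainline income levy:
  R$138000 × 16% = R$22080
  R$23000 × 30% = R$6900
  R$223000 × 41% = R$91430
  → R$120410

Parallel minimum levy:
  Adjusted income: R$384000 + R$7000 + R$58000 + R$49000 = R$498000
  Less exemption R$108000 → base R$390000
  R$390000 × 15% = R$58500

R$120410 > R$58500, so the mainline income levy governs.

R$120410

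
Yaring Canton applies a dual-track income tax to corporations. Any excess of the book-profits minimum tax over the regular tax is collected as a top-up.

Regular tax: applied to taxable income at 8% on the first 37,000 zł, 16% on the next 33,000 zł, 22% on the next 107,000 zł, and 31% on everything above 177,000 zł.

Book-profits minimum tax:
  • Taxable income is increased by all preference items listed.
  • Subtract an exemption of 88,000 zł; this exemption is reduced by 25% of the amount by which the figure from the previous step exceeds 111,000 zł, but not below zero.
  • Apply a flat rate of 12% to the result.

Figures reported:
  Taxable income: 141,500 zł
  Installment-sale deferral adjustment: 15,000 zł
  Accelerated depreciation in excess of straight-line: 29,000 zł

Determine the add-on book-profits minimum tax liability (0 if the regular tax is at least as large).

Book-profits minimum tax:
  Adjusted income: 141,500 zł + 15,000 zł + 29,000 zł = 185,500 zł
  Exemption: 88,000 zł − 25% × (185,500 zł − 111,000 zł) = 88,000 zł − 18,625 zł = 69,375 zł
  Base: 185,500 zł − 69,375 zł = 116,125 zł
  116,125 zł × 12% = 13,935 zł

Regular tax:
  37,000 zł × 8% = 2,960 zł
  33,000 zł × 16% = 5,280 zł
  71,500 zł × 22% = 15,730 zł
  → 23,970 zł

13,935 zł ≤ 23,970 zł, so no add-on is due.

0 zł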